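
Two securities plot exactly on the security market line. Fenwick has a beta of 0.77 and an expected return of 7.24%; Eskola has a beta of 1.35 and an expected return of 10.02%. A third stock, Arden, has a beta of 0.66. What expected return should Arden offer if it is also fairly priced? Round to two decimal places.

MRP (SML slope) = (10.02% − 7.24%) / (1.35 − 0.77) = 2.78% / 0.58 = 4.7931%
R_f (intercept) = 7.24% − 0.77 × 4.7931% = 3.5493%
E(R_Arden) = R_f + β × MRP = 3.5493% + 0.66 × 4.7931% = 6.71%

6.71%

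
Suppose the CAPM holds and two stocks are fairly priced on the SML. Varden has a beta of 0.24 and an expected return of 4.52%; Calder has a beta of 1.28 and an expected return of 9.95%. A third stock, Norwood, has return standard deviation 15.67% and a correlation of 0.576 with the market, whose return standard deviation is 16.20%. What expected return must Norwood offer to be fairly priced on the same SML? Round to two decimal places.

MRP = (9.95% − 4.52%) / (1.28 − 0.24) = 5.2212%
R_f = 4.52% − 0.24 × 5.2212% = 3.2669%
β_Norwood = ρ·σ_i/σ_m = 0.576 × 15.67 / 16.20 = 0.5572
E(R_Norwood) = R_f + β × MRP = 3.2669% + 0.5572 × 5.2212% = 6.18%

6.18%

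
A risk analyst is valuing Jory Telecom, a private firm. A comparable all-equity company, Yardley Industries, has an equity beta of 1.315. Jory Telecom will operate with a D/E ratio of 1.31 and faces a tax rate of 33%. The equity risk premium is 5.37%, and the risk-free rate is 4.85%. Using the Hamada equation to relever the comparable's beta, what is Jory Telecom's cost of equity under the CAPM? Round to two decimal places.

β_L = β_U × [1 + (1 − t)(D/E)] = 1.315 × [1 + (1 − 0.33) × 1.31]
    = 1.315 × [1 + 0.67 × 1.31] = 1.315 × 1.8777 = 2.4692
E(R) = R_f + β_L × MRP = 4.85% + 2.4692 × 5.37% = 18.11%

18.11%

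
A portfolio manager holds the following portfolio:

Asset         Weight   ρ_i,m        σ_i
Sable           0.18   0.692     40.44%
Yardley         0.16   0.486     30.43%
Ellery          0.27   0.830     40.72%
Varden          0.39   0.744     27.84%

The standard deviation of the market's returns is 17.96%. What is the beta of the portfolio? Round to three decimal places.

β_Sable = 0.692 × 40.44% / 17.96% = 1.5582
β_Yardley = 0.486 × 30.43% / 17.96% = 0.8234
β_Ellery = 0.830 × 40.72% / 17.96% = 1.8818
β_Varden = 0.744 × 27.84% / 17.96% = 1.1533
β_P = Σ w_i β_i = 0.18×1.5582 + 0.16×0.8234 + 0.27×1.8818 + 0.39×1.1533 = 1.3701

1.370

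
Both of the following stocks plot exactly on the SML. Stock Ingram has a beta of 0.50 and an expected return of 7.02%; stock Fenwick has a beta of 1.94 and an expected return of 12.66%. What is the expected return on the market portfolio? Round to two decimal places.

Both satisfy E(R) = R_f + β·MRP, so the slope of the SML is
MRP = (12.66% − 7.02%) / (1.94 − 0.50) = 5.64% / 1.44 = 3.9167%
R_f = E(R_Ingram) − β_Ingram·MRP = 7.02% − 0.50 × 3.9167% = 5.0617%
E(R_m) = R_f + MRP = 5.0617% + 3.9167% = 8.98%

8.98%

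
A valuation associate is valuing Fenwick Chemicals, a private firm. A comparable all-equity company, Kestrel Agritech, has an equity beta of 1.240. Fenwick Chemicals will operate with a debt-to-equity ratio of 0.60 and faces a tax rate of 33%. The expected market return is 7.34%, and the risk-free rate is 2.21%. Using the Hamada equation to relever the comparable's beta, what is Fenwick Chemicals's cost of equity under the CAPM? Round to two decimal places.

11.13%

β_L = β_U × [1 + (1 − t)(D/E)] = 1.240 × [1 + (1 − 0.33) × 0.60]
    = 1.240 × [1 + 0.67 × 0.60] = 1.240 × 1.4020 = 1.7385
MRP = 7.34% − 2.21% = 5.13%
E(R) = R_f + β_L × MRP = 2.21% + 1.7385 × 5.13% = 11.13%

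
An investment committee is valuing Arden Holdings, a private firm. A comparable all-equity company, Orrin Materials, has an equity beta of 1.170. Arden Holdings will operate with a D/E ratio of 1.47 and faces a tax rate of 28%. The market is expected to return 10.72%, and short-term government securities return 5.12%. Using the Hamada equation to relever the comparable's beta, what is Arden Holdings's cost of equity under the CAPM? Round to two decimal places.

β_L = β_U × [1 + (1 − t)(D/E)] = 1.170 × [1 + (1 − 0.28) × 1.47]
    = 1.170 × [1 + 0.72 × 1.47] = 1.170 × 2.0584 = 2.4083
MRP = 10.72% − 5.12% = 5.60%
E(R) = R_f + β_L × MRP = 5.12% + 2.4083 × 5.60% = 18.61%

18.61%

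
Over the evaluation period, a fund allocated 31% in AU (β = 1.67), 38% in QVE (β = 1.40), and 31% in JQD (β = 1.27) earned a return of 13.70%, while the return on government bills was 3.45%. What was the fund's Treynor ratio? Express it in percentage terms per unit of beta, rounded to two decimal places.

7.10%

β_P = 0.31×1.67 + 0.38×1.40 + 0.31×1.27 = 1.4434
Treynor = (R_P − R_f) / β_P = (13.70% − 3.45%) / 1.4434 = 10.25% / 1.4434 = 7.10%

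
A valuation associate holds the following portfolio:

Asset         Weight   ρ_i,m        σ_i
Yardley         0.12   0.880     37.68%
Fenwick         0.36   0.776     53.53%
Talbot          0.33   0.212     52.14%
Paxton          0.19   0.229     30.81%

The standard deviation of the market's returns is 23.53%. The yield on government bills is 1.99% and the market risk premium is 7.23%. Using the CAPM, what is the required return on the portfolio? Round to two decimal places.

9.34%

β_Yardley = 0.880 × 37.68% / 23.53% = 1.4092
β_Fenwick = 0.776 × 53.53% / 23.53% = 1.7654
β_Talbot = 0.212 × 52.14% / 23.53% = 0.4698
β_Paxton = 0.229 × 30.81% / 23.53% = 0.2999
β_P = Σ w_i β_i = 0.12×1.4092 + 0.36×1.7654 + 0.33×0.4698 + 0.19×0.2999 = 1.0167
E(R_P) = R_f + β_P × MRP = 1.99% + 1.0167 × 7.23% = 9.34%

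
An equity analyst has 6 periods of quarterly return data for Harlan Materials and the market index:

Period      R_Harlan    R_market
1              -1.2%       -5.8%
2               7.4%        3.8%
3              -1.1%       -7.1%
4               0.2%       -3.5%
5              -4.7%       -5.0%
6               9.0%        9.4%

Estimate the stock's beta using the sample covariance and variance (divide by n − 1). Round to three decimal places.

0.768

Mean R_i = (-1.2 + 7.4 − 1.1 + 0.2 − 4.7 + 9.0) / 6 = 1.6000%
Mean R_m = (-5.8 + 3.8 − 7.1 − 3.5 − 5.0 + 9.4) / 6 = -1.3667%
Σ(R_i − R̄_i)(R_m − R̄_m) = 163.4100  ⇒  Cov = 163.4100 / 5 = 32.6820
Σ(R_m − R̄_m)² = 212.8933  ⇒  Var(R_m) = 212.8933 / 5 = 42.5787
β = Cov / Var(R_m) = 32.6820 / 42.5787 = 0.7676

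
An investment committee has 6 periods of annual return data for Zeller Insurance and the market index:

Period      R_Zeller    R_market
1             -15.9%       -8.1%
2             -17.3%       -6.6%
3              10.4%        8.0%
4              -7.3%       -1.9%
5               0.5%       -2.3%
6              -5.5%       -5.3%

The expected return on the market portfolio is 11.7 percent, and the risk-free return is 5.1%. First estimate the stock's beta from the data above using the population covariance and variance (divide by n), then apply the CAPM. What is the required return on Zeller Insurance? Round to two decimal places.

15.94%

Mean R_i = (-15.9 − 17.3 + 10.4 − 7.3 + 0.5 − 5.5) / 6 = -5.8500%
Mean R_m = (-8.1 − 6.6 + 8.0 − 1.9 − 2.3 − 5.3) / 6 = -2.7000%
Σ(R_i − R̄_i)(R_m − R̄_m) = 273.2700  ⇒  Cov = 273.2700 / 6 = 45.5450
Σ(R_m − R̄_m)² = 166.4200  ⇒  Var(R_m) = 166.4200 / 6 = 27.7367
β = Cov / Var(R_m) = 45.5450 / 27.7367 = 1.6420
MRP = 11.7% − 5.1% = 6.60%
E(R) = R_f + β × MRP = 5.1% + 1.6420 × 6.6% = 15.94%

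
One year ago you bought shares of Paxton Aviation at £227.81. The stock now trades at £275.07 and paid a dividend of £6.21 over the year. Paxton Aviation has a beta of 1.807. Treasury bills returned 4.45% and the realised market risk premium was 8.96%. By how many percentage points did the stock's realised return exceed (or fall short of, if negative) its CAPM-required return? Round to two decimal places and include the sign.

+2.83%

Realised HPR = (P1 + D1 − P0) / P0 = (275.07 + 6.21 − 227.81) / 227.81 = 53.47 / 227.81 = 23.4713%
CAPM required = R_f + β·MRP = 4.45% + 1.807 × 8.96% = 20.64072%
α = realised − required = 23.4713% − 20.64072% = +2.83%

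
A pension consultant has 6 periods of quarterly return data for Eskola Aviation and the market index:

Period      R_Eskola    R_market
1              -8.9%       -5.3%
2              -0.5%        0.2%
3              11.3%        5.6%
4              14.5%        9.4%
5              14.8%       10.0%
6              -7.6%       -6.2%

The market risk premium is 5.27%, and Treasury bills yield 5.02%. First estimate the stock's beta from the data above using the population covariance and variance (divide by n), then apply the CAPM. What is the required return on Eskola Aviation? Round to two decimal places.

13.04%

Mean R_i = (-8.9 − 0.5 + 11.3 + 14.5 + 14.8 − 7.6) / 6 = 3.9333%
Mean R_m = (-5.3 + 0.2 + 5.6 + 9.4 + 10.0 − 6.2) / 6 = 2.2833%
Σ(R_i − R̄_i)(R_m − R̄_m) = 387.8833  ⇒  Cov = 387.8833 / 6 = 64.6472
Σ(R_m − R̄_m)² = 255.0083  ⇒  Var(R_m) = 255.0083 / 6 = 42.5014
β = Cov / Var(R_m) = 64.6472 / 42.5014 = 1.5211
E(R) = R_f + β × MRP = 5.02% + 1.5211 × 5.27% = 13.04%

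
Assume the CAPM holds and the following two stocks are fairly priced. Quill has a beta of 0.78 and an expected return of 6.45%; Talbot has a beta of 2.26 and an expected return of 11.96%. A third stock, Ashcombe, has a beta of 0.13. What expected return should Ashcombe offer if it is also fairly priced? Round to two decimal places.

4.03%

MRP (SML slope) = (11.96% − 6.45%) / (2.26 − 0.78) = 5.51% / 1.48 = 3.7230%
R_f (intercept) = 6.45% − 0.78 × 3.7230% = 3.5461%
E(R_Ashcombe) = R_f + β × MRP = 3.5461% + 0.13 × 3.7230% = 4.03%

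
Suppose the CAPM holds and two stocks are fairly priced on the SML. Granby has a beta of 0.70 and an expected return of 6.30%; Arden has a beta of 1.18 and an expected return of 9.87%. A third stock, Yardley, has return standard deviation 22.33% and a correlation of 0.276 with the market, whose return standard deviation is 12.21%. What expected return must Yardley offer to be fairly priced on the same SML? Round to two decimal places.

4.85%

MRP = (9.87% − 6.30%) / (1.18 − 0.70) = 7.4375%
R_f = 6.30% − 0.70 × 7.4375% = 1.0938%
β_Yardley = ρ·σ_i/σ_m = 0.276 × 22.33 / 12.21 = 0.5048
E(R_Yardley) = R_f + β × MRP = 1.0938% + 0.5048 × 7.4375% = 4.85%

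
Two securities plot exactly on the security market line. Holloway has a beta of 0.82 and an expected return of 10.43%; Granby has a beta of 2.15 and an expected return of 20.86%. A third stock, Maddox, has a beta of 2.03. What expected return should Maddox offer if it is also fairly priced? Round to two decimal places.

19.92%

MRP (SML slope) = (20.86% − 10.43%) / (2.15 − 0.82) = 10.43% / 1.33 = 7.8421%
R_f (intercept) = 10.43% − 0.82 × 7.8421% = 3.9995%
E(R_Maddox) = R_f + β × MRP = 3.9995% + 2.03 × 7.8421% = 19.92%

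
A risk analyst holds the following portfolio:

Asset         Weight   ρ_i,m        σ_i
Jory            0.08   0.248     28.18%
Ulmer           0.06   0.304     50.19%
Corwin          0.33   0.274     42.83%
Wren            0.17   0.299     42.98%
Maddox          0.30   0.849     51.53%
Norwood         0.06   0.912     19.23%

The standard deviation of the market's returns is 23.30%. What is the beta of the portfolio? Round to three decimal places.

0.932

β_Jory = 0.248 × 28.18% / 23.30% = 0.2999
β_Ulmer = 0.304 × 50.19% / 23.30% = 0.6548
β_Corwin = 0.274 × 42.83% / 23.30% = 0.5037
β_Wren = 0.299 × 42.98% / 23.30% = 0.5515
β_Maddox = 0.849 × 51.53% / 23.30% = 1.8776
β_Norwood = 0.912 × 19.23% / 23.30% = 0.7527
β_P = Σ w_i β_i = 0.08×0.2999 + 0.06×0.6548 + 0.33×0.5037 + 0.17×0.5515 + 0.30×1.8776 + 0.06×0.7527 = 0.9317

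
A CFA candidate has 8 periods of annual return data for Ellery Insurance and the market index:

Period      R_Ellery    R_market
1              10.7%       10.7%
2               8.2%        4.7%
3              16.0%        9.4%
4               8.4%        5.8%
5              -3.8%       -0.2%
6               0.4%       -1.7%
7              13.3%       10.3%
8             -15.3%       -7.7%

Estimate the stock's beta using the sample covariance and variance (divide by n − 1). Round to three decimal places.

1.507

Mean R_i = (10.7 + 8.2 + 16.0 + 8.4 − 3.8 + 0.4 + 13.3 − 15.3) / 8 = 4.7375%
Mean R_m = (10.7 + 4.7 + 9.4 + 5.8 − 0.2 − 1.7 + 10.3 − 7.7) / 8 = 3.9125%
Σ(R_i − R̄_i)(R_m − R̄_m) = 458.7463  ⇒  Cov = 458.7463 / 7 = 65.5352
Σ(R_m − R̄_m)² = 304.4288  ⇒  Var(R_m) = 304.4288 / 7 = 43.4898
β = Cov / Var(R_m) = 65.5352 / 43.4898 = 1.5069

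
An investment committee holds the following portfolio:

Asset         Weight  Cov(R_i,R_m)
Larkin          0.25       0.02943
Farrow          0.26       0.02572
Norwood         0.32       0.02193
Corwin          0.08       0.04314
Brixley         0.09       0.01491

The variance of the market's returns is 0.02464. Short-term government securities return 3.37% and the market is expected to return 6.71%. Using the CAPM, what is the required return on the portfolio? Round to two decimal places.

6.87%

β_Larkin = 0.02943 / 0.02464 = 1.1944
β_Farrow = 0.02572 / 0.02464 = 1.0438
β_Norwood = 0.02193 / 0.02464 = 0.8900
β_Corwin = 0.04314 / 0.02464 = 1.7508
β_Brixley = 0.01491 / 0.02464 = 0.6051
β_P = Σ w_i β_i = 0.25×1.1944 + 0.26×1.0438 + 0.32×0.8900 + 0.08×1.7508 + 0.09×0.6051 = 1.0493
MRP = 6.71% − 3.37% = 3.34%
E(R_P) = R_f + β_P × MRP = 3.37% + 1.0493 × 3.34% = 6.87%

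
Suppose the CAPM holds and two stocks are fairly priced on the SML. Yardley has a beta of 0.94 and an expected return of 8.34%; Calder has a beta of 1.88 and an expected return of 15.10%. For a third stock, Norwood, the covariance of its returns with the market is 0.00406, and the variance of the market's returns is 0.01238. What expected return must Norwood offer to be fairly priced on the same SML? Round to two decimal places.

3.94%

MRP = (15.10% − 8.34%) / (1.88 − 0.94) = 7.1915%
R_f = 8.34% − 0.94 × 7.1915% = 1.5800%
β_Norwood = Cov / Var(R_m) = 0.00406 / 0.01238 = 0.3279
E(R_Norwood) = R_f + β × MRP = 1.5800% + 0.3279 × 7.1915% = 3.94%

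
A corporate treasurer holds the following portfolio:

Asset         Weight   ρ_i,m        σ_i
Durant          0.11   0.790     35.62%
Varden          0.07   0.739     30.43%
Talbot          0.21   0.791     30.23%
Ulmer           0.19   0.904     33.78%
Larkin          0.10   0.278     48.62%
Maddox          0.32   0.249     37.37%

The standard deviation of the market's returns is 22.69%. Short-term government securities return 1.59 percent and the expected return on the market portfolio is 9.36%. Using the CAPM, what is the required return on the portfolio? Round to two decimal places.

8.38%

β_Durant = 0.790 × 35.62% / 22.69% = 1.2402
β_Varden = 0.739 × 30.43% / 22.69% = 0.9911
β_Talbot = 0.791 × 30.23% / 22.69% = 1.0539
β_Ulmer = 0.904 × 33.78% / 22.69% = 1.3458
β_Larkin = 0.278 × 48.62% / 22.69% = 0.5957
β_Maddox = 0.249 × 37.37% / 22.69% = 0.4101
β_P = Σ w_i β_i = 0.11×1.2402 + 0.07×0.9911 + 0.21×1.0539 + 0.19×1.3458 + 0.10×0.5957 + 0.32×0.4101 = 0.8736
MRP = 9.36% − 1.59% = 7.77%
E(R_P) = R_f + β_P × MRP = 1.59% + 0.8736 × 7.77% = 8.38%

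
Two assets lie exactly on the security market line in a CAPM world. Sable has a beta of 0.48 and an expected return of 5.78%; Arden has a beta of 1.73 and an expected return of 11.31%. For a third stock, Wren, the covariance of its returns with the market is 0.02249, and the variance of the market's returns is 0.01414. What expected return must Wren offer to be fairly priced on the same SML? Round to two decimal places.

MRP = (11.31% − 5.78%) / (1.73 − 0.48) = 4.4240%
R_f = 5.78% − 0.48 × 4.4240% = 3.6565%
β_Wren = Cov / Var(R_m) = 0.02249 / 0.01414 = 1.5905
E(R_Wren) = R_f + β × MRP = 3.6565% + 1.5905 × 4.4240% = 10.69%

10.69%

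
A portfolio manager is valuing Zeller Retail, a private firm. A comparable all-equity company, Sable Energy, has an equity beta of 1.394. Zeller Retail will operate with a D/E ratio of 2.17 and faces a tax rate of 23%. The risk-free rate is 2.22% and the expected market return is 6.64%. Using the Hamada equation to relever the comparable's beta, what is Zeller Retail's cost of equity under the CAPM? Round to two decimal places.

β_L = β_U × [1 + (1 − t)(D/E)] = 1.394 × [1 + (1 − 0.23) × 2.17]
    = 1.394 × [1 + 0.77 × 2.17] = 1.394 × 2.6709 = 3.7232
MRP = 6.64% − 2.22% = 4.42%
E(R) = R_f + β_L × MRP = 2.22% + 3.7232 × 4.42% = 18.68%

18.68%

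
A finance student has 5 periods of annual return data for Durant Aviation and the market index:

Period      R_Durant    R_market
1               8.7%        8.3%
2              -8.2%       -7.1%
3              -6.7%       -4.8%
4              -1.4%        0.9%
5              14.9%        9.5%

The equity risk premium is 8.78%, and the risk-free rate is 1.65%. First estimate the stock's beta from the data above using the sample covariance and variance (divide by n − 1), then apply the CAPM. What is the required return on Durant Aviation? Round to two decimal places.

Mean R_i = (8.7 − 8.2 − 6.7 − 1.4 + 14.9) / 5 = 1.4600%
Mean R_m = (8.3 − 7.1 − 4.8 + 0.9 + 9.5) / 5 = 1.3600%
Σ(R_i − R̄_i)(R_m − R̄_m) = 292.9520  ⇒  Cov = 292.9520 / 4 = 73.2380
Σ(R_m − R̄_m)² = 224.1520  ⇒  Var(R_m) = 224.1520 / 4 = 56.0380
β = Cov / Var(R_m) = 73.2380 / 56.0380 = 1.3069
E(R) = R_f + β × MRP = 1.65% + 1.3069 × 8.78% = 13.12%

13.12%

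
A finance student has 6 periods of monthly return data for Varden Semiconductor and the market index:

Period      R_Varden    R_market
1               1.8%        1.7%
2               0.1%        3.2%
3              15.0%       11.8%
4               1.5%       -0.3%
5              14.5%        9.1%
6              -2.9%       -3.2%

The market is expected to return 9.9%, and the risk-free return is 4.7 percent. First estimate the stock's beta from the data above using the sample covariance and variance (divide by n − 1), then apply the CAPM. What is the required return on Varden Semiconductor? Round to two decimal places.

Mean R_i = (1.8 + 0.1 + 15.0 + 1.5 + 14.5 − 2.9) / 6 = 5.0000%
Mean R_m = (1.7 + 3.2 + 11.8 − 0.3 + 9.1 − 3.2) / 6 = 3.7167%
Σ(R_i − R̄_i)(R_m − R̄_m) = 209.6600  ⇒  Cov = 209.6600 / 5 = 41.9320
Σ(R_m − R̄_m)² = 162.6283  ⇒  Var(R_m) = 162.6283 / 5 = 32.5257
β = Cov / Var(R_m) = 41.9320 / 32.5257 = 1.2892
MRP = 9.9% − 4.7% = 5.20%
E(R) = R_f + β × MRP = 4.7% + 1.2892 × 5.2% = 11.40%

11.40%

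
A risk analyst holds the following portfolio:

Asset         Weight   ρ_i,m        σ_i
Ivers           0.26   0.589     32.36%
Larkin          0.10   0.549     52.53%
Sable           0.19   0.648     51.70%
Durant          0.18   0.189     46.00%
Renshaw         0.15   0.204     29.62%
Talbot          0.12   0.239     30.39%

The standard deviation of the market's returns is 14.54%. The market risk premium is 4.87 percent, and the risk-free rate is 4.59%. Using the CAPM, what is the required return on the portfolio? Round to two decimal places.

β_Ivers = 0.589 × 32.36% / 14.54% = 1.3109
β_Larkin = 0.549 × 52.53% / 14.54% = 1.9834
β_Sable = 0.648 × 51.70% / 14.54% = 2.3041
β_Durant = 0.189 × 46.00% / 14.54% = 0.5979
β_Renshaw = 0.204 × 29.62% / 14.54% = 0.4156
β_Talbot = 0.239 × 30.39% / 14.54% = 0.4995
β_P = Σ w_i β_i = 0.26×1.3109 + 0.10×1.9834 + 0.19×2.3041 + 0.18×0.5979 + 0.15×0.4156 + 0.12×0.4995 = 1.2069
E(R_P) = R_f + β_P × MRP = 4.59% + 1.2069 × 4.87% = 10.47%

10.47%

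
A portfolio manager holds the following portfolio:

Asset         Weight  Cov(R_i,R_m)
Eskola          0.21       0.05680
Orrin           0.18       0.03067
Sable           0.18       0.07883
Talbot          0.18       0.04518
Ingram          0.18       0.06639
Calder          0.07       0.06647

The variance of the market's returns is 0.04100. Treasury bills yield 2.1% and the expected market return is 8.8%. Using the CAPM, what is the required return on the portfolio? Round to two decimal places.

β_Eskola = 0.05680 / 0.04100 = 1.3854
β_Orrin = 0.03067 / 0.04100 = 0.7480
β_Sable = 0.07883 / 0.04100 = 1.9227
β_Talbot = 0.04518 / 0.04100 = 1.1020
β_Ingram = 0.06639 / 0.04100 = 1.6193
β_Calder = 0.06647 / 0.04100 = 1.6212
β_P = Σ w_i β_i = 0.21×1.3854 + 0.18×0.7480 + 0.18×1.9227 + 0.18×1.1020 + 0.18×1.6193 + 0.07×1.6212 = 1.3750
MRP = 8.8% − 2.1% = 6.70%
E(R_P) = R_f + β_P × MRP = 2.1% + 1.3750 × 6.7% = 11.31%

11.31%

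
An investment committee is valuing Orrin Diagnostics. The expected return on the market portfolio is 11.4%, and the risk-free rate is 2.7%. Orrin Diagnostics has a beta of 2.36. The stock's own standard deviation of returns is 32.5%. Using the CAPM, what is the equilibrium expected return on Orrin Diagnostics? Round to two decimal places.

23.23%

Market risk premium = E(R_m) − R_f = 11.4% − 2.7% = 8.70%
E(R) = R_f + β × MRP = 2.7% + 2.36 × 8.7% = 23.23%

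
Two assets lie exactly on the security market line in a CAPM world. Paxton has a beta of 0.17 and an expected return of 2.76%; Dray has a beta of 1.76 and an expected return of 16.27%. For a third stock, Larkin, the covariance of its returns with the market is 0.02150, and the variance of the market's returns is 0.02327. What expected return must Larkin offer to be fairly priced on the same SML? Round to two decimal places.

MRP = (16.27% − 2.76%) / (1.76 − 0.17) = 8.4969%
R_f = 2.76% − 0.17 × 8.4969% = 1.3155%
β_Larkin = Cov / Var(R_m) = 0.02150 / 0.02327 = 0.9239
E(R_Larkin) = R_f + β × MRP = 1.3155% + 0.9239 × 8.4969% = 9.17%

9.17%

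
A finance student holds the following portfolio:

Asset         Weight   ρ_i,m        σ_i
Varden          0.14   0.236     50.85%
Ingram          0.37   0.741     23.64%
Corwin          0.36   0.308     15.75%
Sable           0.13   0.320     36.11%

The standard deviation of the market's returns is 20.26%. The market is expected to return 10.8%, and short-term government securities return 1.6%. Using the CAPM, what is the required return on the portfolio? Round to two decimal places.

6.78%

β_Varden = 0.236 × 50.85% / 20.26% = 0.5923
β_Ingram = 0.741 × 23.64% / 20.26% = 0.8646
β_Corwin = 0.308 × 15.75% / 20.26% = 0.2394
β_Sable = 0.320 × 36.11% / 20.26% = 0.5703
β_P = Σ w_i β_i = 0.14×0.5923 + 0.37×0.8646 + 0.36×0.2394 + 0.13×0.5703 = 0.5631
MRP = 10.8% − 1.6% = 9.20%
E(R_P) = R_f + β_P × MRP = 1.6% + 0.5631 × 9.2% = 6.78%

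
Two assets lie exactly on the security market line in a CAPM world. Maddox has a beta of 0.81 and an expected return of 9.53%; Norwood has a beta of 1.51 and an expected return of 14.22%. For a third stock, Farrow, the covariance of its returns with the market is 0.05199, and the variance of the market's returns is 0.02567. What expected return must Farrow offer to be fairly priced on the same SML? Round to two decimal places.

MRP = (14.22% − 9.53%) / (1.51 − 0.81) = 6.7000%
R_f = 9.53% − 0.81 × 6.7000% = 4.1030%
β_Farrow = Cov / Var(R_m) = 0.05199 / 0.02567 = 2.0253
E(R_Farrow) = R_f + β × MRP = 4.1030% + 2.0253 × 6.7000% = 17.67%

17.67%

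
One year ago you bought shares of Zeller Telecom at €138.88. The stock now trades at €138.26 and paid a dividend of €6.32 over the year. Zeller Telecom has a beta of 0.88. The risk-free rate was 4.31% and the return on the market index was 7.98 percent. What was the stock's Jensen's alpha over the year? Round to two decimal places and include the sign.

-3.44%

Realised HPR = (P1 + D1 − P0) / P0 = (138.26 + 6.32 − 138.88) / 138.88 = 5.70 / 138.88 = 4.1043%
MRP = 7.98% − 4.31% = 3.67%
CAPM required = R_f + β·MRP = 4.31% + 0.88 × 3.67% = 7.5396%
α = realised − required = 4.1043% − 7.5396% = -3.44%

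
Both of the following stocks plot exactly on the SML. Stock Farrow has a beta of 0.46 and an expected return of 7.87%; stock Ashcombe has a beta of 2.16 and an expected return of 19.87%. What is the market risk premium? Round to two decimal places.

7.06%

Both satisfy E(R) = R_f + β·MRP, so the slope of the SML is
MRP = (19.87% − 7.87%) / (2.16 − 0.46) = 12.00% / 1.70 = 7.0588%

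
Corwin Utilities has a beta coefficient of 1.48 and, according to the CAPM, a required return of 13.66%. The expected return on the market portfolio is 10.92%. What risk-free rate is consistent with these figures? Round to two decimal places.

5.21%

E(R) = R_f + β(E(R_m) − R_f) = R_f(1 − β) + β·E(R_m)
13.66% = R_f × (1 − 1.48) + 1.48 × 10.92%
13.66% = R_f × -0.48 + 16.1616%
R_f = (13.66% − 16.1616%) / -0.48 = 5.21%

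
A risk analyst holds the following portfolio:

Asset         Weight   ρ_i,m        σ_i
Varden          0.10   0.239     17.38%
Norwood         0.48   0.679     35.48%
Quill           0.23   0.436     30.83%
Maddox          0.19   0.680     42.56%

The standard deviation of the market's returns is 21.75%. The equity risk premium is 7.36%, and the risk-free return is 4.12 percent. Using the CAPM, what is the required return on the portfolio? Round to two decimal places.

11.08%

β_Varden = 0.239 × 17.38% / 21.75% = 0.1910
β_Norwood = 0.679 × 35.48% / 21.75% = 1.1076
β_Quill = 0.436 × 30.83% / 21.75% = 0.6180
β_Maddox = 0.680 × 42.56% / 21.75% = 1.3306
β_P = Σ w_i β_i = 0.10×0.1910 + 0.48×1.1076 + 0.23×0.6180 + 0.19×1.3306 = 0.9457
E(R_P) = R_f + β_P × MRP = 4.12% + 0.9457 × 7.36% = 11.08%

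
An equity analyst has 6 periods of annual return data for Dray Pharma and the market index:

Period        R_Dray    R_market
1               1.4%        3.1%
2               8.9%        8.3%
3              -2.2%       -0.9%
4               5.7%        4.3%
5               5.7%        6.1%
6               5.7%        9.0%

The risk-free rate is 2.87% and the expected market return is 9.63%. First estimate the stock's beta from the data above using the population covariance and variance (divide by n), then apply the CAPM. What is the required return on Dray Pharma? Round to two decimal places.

9.45%

Mean R_i = (1.4 + 8.9 − 2.2 + 5.7 + 5.7 + 5.7) / 6 = 4.2000%
Mean R_m = (3.1 + 8.3 − 0.9 + 4.3 + 6.1 + 9.0) / 6 = 4.9833%
Σ(R_i − R̄_i)(R_m − R̄_m) = 65.1900  ⇒  Cov = 65.1900 / 6 = 10.8650
Σ(R_m − R̄_m)² = 67.0083  ⇒  Var(R_m) = 67.0083 / 6 = 11.1681
β = Cov / Var(R_m) = 10.8650 / 11.1681 = 0.9729
MRP = 9.63% − 2.87% = 6.76%
E(R) = R_f + β × MRP = 2.87% + 0.9729 × 6.76% = 9.45%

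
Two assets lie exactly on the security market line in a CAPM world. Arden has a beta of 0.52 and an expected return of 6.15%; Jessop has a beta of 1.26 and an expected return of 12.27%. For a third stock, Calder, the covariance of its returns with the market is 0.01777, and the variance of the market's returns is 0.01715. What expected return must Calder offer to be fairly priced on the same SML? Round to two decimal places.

10.42%

MRP = (12.27% − 6.15%) / (1.26 − 0.52) = 8.2703%
R_f = 6.15% − 0.52 × 8.2703% = 1.8494%
β_Calder = Cov / Var(R_m) = 0.01777 / 0.01715 = 1.0362
E(R_Calder) = R_f + β × MRP = 1.8494% + 1.0362 × 8.2703% = 10.42%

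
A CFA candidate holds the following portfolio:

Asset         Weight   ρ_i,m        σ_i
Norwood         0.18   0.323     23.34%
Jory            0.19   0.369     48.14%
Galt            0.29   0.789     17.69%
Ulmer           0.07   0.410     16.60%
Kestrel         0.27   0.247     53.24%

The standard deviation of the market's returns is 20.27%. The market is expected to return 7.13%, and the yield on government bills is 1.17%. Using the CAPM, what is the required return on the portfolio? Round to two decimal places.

β_Norwood = 0.323 × 23.34% / 20.27% = 0.3719
β_Jory = 0.369 × 48.14% / 20.27% = 0.8764
β_Galt = 0.789 × 17.69% / 20.27% = 0.6886
β_Ulmer = 0.410 × 16.60% / 20.27% = 0.3358
β_Kestrel = 0.247 × 53.24% / 20.27% = 0.6488
β_P = Σ w_i β_i = 0.18×0.3719 + 0.19×0.8764 + 0.29×0.6886 + 0.07×0.3358 + 0.27×0.6488 = 0.6318
MRP = 7.13% − 1.17% = 5.96%
E(R_P) = R_f + β_P × MRP = 1.17% + 0.6318 × 5.96% = 4.94%

4.94%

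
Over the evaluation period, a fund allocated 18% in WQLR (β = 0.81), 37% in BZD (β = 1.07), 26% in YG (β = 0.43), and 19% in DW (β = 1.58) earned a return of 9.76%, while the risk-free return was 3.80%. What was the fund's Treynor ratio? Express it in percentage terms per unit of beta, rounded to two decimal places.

6.25%

β_P = 0.18×0.81 + 0.37×1.07 + 0.26×0.43 + 0.19×1.58 = 0.9537
Treynor = (R_P − R_f) / β_P = (9.76% − 3.80%) / 0.9537 = 5.96% / 0.9537 = 6.25%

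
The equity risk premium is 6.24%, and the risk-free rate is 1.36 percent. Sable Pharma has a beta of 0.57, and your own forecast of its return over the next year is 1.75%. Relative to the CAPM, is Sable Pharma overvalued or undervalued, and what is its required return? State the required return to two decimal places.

Required return = R_f + β·MRP = 1.36% + 0.57 × 6.24% = 4.92%
Forecast 1.75% < required 4.92% → the stock plots below the SML → overvalued.

Overvalued; required return 4.92%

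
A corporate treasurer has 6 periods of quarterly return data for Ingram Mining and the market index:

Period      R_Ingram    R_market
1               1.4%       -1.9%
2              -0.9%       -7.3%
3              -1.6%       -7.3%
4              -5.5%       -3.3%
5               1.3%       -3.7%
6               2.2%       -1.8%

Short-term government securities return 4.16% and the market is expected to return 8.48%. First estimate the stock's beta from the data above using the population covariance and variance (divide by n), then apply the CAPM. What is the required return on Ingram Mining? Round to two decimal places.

5.80%

Mean R_i = (1.4 − 0.9 − 1.6 − 5.5 + 1.3 + 2.2) / 6 = -0.5167%
Mean R_m = (-1.9 − 7.3 − 7.3 − 3.3 − 3.7 − 1.8) / 6 = -4.2167%
Σ(R_i − R̄_i)(R_m − R̄_m) = 11.8983  ⇒  Cov = 11.8983 / 6 = 1.9831
Σ(R_m − R̄_m)² = 31.3283  ⇒  Var(R_m) = 31.3283 / 6 = 5.2214
β = Cov / Var(R_m) = 1.9831 / 5.2214 = 0.3798
MRP = 8.48% − 4.16% = 4.32%
E(R) = R_f + β × MRP = 4.16% + 0.3798 × 4.32% = 5.80%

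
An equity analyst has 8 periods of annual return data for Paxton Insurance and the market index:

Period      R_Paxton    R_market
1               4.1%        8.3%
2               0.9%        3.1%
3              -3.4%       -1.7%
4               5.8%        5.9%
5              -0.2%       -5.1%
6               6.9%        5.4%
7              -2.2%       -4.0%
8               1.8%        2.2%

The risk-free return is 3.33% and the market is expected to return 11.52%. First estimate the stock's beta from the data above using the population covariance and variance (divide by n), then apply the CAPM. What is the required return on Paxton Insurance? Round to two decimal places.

8.41%

Mean R_i = (4.1 + 0.9 − 3.4 + 5.8 − 0.2 + 6.9 − 2.2 + 1.8) / 8 = 1.7125%
Mean R_m = (8.3 + 3.1 − 1.7 + 5.9 − 5.1 + 5.4 − 4.0 + 2.2) / 8 = 1.7625%
Σ(R_i − R̄_i)(R_m − R̄_m) = 103.7138  ⇒  Cov = 103.7138 / 8 = 12.9642
Σ(R_m − R̄_m)² = 167.3588  ⇒  Var(R_m) = 167.3588 / 8 = 20.9199
β = Cov / Var(R_m) = 12.9642 / 20.9199 = 0.6197
MRP = 11.52% − 3.33% = 8.19%
E(R) = R_f + β × MRP = 3.33% + 0.6197 × 8.19% = 8.41%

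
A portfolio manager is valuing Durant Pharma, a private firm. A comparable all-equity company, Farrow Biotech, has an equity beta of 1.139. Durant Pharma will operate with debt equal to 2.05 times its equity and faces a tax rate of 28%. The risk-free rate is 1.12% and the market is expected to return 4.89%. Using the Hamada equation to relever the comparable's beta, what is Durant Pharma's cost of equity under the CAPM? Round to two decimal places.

11.75%

β_L = β_U × [1 + (1 − t)(D/E)] = 1.139 × [1 + (1 − 0.28) × 2.05]
    = 1.139 × [1 + 0.72 × 2.05] = 1.139 × 2.4760 = 2.8202
MRP = 4.89% − 1.12% = 3.77%
E(R) = R_f + β_L × MRP = 1.12% + 2.8202 × 3.77% = 11.75%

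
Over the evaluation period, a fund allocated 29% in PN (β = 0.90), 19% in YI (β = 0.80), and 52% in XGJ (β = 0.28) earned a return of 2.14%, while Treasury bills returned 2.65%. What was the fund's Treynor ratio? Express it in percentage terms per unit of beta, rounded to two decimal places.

β_P = 0.29×0.90 + 0.19×0.80 + 0.52×0.28 = 0.5586
Treynor = (R_P − R_f) / β_P = (2.14% − 2.65%) / 0.5586 = -0.51% / 0.5586 = -0.91%

-0.91%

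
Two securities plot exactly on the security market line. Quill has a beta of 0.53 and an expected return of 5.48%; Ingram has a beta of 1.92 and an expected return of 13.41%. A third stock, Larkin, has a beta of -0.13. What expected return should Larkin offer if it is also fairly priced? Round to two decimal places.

MRP (SML slope) = (13.41% − 5.48%) / (1.92 − 0.53) = 7.93% / 1.39 = 5.7050%
R_f (intercept) = 5.48% − 0.53 × 5.7050% = 2.4564%
E(R_Larkin) = R_f + β × MRP = 2.4564% + -0.13 × 5.7050% = 1.71%

1.71%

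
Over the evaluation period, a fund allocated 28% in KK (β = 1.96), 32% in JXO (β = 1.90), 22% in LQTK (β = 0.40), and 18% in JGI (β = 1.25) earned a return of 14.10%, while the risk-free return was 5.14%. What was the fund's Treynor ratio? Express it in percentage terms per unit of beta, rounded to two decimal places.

β_P = 0.28×1.96 + 0.32×1.90 + 0.22×0.40 + 0.18×1.25 = 1.4698
Treynor = (R_P − R_f) / β_P = (14.10% − 5.14%) / 1.4698 = 8.96% / 1.4698 = 6.10%

6.10%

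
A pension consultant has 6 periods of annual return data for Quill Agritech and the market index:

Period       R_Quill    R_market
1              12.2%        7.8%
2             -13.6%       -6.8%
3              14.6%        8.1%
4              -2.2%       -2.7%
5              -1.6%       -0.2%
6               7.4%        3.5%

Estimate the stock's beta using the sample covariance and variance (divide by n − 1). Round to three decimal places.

1.761

Mean R_i = (12.2 − 13.6 + 14.6 − 2.2 − 1.6 + 7.4) / 6 = 2.8000%
Mean R_m = (7.8 − 6.8 + 8.1 − 2.7 − 0.2 + 3.5) / 6 = 1.6167%
Σ(R_i − R̄_i)(R_m − R̄_m) = 310.9000  ⇒  Cov = 310.9000 / 5 = 62.1800
Σ(R_m − R̄_m)² = 176.5883  ⇒  Var(R_m) = 176.5883 / 5 = 35.3177
β = Cov / Var(R_m) = 62.1800 / 35.3177 = 1.7606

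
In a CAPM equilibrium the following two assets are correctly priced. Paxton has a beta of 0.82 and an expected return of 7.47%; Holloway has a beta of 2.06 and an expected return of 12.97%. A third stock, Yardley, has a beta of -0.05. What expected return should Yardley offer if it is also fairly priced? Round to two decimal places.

3.61%

MRP (SML slope) = (12.97% − 7.47%) / (2.06 − 0.82) = 5.50% / 1.24 = 4.4355%
R_f (intercept) = 7.47% − 0.82 × 4.4355% = 3.8329%
E(R_Yardley) = R_f + β × MRP = 3.8329% + -0.05 × 4.4355% = 3.61%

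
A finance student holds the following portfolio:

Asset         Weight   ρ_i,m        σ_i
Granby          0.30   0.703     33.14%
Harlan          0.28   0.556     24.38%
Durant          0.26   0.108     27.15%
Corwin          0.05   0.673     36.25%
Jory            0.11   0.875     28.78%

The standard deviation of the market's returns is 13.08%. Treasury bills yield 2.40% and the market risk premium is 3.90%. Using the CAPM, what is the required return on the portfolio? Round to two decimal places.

7.03%

β_Granby = 0.703 × 33.14% / 13.08% = 1.7811
β_Harlan = 0.556 × 24.38% / 13.08% = 1.0363
β_Durant = 0.108 × 27.15% / 13.08% = 0.2242
β_Corwin = 0.673 × 36.25% / 13.08% = 1.8652
β_Jory = 0.875 × 28.78% / 13.08% = 1.9253
β_P = Σ w_i β_i = 0.30×1.7811 + 0.28×1.0363 + 0.26×0.2242 + 0.05×1.8652 + 0.11×1.9253 = 1.1878
E(R_P) = R_f + β_P × MRP = 2.40% + 1.1878 × 3.90% = 7.03%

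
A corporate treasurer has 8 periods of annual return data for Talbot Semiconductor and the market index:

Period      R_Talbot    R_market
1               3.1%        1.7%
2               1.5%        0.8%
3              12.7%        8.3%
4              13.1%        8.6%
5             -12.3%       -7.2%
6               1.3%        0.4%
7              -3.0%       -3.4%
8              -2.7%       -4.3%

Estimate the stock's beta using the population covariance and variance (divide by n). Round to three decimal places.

1.451

Mean R_i = (3.1 + 1.5 + 12.7 + 13.1 − 12.3 + 1.3 − 3.0 − 2.7) / 8 = 1.7125%
Mean R_m = (1.7 + 0.8 + 8.3 + 8.6 − 7.2 + 0.4 − 3.4 − 4.3) / 8 = 0.6125%
Σ(R_i − R̄_i)(R_m − R̄_m) = 327.0388  ⇒  Cov = 327.0388 / 8 = 40.8799
Σ(R_m − R̄_m)² = 225.4288  ⇒  Var(R_m) = 225.4288 / 8 = 28.1786
β = Cov / Var(R_m) = 40.8799 / 28.1786 = 1.4507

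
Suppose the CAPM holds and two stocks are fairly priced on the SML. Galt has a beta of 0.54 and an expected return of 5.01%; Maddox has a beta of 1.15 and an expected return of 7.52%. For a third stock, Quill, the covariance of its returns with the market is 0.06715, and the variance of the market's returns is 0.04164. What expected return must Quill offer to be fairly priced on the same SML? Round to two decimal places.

MRP = (7.52% − 5.01%) / (1.15 − 0.54) = 4.1148%
R_f = 5.01% − 0.54 × 4.1148% = 2.7880%
β_Quill = Cov / Var(R_m) = 0.06715 / 0.04164 = 1.6126
E(R_Quill) = R_f + β × MRP = 2.7880% + 1.6126 × 4.1148% = 9.42%

9.42%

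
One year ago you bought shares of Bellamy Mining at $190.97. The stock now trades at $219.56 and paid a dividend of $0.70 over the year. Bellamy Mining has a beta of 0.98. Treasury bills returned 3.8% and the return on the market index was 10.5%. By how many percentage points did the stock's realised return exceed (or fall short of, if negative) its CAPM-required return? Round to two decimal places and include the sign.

Realised HPR = (P1 + D1 − P0) / P0 = (219.56 + 0.70 − 190.97) / 190.97 = 29.29 / 190.97 = 15.3375%
MRP = 10.5% − 3.8% = 6.70%
CAPM required = R_f + β·MRP = 3.8% + 0.98 × 6.7% = 10.3660%
α = realised − required = 15.3375% − 10.3660% = +4.97%

+4.97%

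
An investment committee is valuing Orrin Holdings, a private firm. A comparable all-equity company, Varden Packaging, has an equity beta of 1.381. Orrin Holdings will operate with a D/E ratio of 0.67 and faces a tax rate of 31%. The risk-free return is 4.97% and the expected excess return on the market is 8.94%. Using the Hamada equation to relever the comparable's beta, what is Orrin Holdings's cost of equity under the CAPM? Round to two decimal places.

23.02%

β_L = β_U × [1 + (1 − t)(D/E)] = 1.381 × [1 + (1 − 0.31) × 0.67]
    = 1.381 × [1 + 0.69 × 0.67] = 1.381 × 1.4623 = 2.0194
E(R) = R_f + β_L × MRP = 4.97% + 2.0194 × 8.94% = 23.02%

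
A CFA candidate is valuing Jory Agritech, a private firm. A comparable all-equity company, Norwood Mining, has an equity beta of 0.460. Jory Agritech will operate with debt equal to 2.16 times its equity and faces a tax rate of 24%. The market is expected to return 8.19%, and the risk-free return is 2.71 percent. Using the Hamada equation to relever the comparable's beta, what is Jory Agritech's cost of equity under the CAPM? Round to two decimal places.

β_L = β_U × [1 + (1 − t)(D/E)] = 0.460 × [1 + (1 − 0.24) × 2.16]
    = 0.460 × [1 + 0.76 × 2.16] = 0.460 × 2.6416 = 1.2151
MRP = 8.19% − 2.71% = 5.48%
E(R) = R_f + β_L × MRP = 2.71% + 1.2151 × 5.48% = 9.37%

9.37%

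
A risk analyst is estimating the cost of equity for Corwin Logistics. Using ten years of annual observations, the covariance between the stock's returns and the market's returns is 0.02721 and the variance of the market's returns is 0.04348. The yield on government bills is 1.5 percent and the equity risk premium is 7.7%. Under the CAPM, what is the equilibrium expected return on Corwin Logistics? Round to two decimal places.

6.32%

β = Cov(R_i, R_m) / Var(R_m) = 0.02721 / 0.04348 = 0.6258
E(R) = R_f + β × MRP = 1.5% + 0.6258 × 7.7% = 6.32%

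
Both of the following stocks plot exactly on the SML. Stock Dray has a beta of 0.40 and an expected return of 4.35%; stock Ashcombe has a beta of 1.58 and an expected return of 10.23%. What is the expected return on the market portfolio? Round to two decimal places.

Both satisfy E(R) = R_f + β·MRP, so the slope of the SML is
MRP = (10.23% − 4.35%) / (1.58 − 0.40) = 5.88% / 1.18 = 4.9831%
R_f = E(R_Dray) − β_Dray·MRP = 4.35% − 0.40 × 4.9831% = 2.3568%
E(R_m) = R_f + MRP = 2.3568% + 4.9831% = 7.34%

7.34%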